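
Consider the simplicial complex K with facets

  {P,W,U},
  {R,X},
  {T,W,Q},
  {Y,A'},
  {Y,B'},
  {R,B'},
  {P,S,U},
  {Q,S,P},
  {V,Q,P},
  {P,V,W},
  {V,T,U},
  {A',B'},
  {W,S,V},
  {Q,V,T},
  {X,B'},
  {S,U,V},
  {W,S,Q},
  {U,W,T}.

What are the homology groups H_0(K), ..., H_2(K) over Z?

K has 12 vertices, 24 edges, 12 triangles.
rank ∂_0 = 0, rank ∂_1 = 10 ⇒ b_0 = 12 − 0 − 10 = 2; all invariant factors of ∂_1 are 1 so no torsion. So H_0 = Z^2.
rank ∂_1 = 10, rank ∂_2 = 12 ⇒ b_1 = 24 − 10 − 12 = 2; ∂_2 has invariant factor(s) [2] giving torsion. So H_1 = Z^2 ⊕ Z/2Z.
rank ∂_2 = 12, rank ∂_3 = 0 ⇒ b_2 = 12 − 12 − 0 = 0. So H_2 = 0.

H_0 ≅ Z^2,  H_1 ≅ Z^2 ⊕ Z/2Z,  H_2 = 0.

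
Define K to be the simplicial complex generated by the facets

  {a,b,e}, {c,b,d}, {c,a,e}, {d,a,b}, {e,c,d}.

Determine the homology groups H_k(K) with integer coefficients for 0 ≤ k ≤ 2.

K has 5 vertices, 10 edges, 5 triangles.
rank ∂_0 = 0, rank ∂_1 = 4 ⇒ b_0 = 5 − 0 − 4 = 1; all invariant factors of ∂_1 are 1 so no torsion. So H_0 = Z.
rank ∂_1 = 4, rank ∂_2 = 5 ⇒ b_1 = 10 − 4 − 5 = 1; all invariant factors of ∂_2 are 1 so no torsion. So H_1 = Z.
rank ∂_2 = 5, rank ∂_3 = 0 ⇒ b_2 = 5 − 5 − 0 = 0. So H_2 = 0.

H_0 = Z,  H_1 = Z,  H_2 = 0.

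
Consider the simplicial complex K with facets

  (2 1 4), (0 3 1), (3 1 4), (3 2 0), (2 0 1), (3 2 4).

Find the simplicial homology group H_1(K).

H_1 = 0.

Take the total order 0 < 1 < 2 < 3 < 4 on the vertex set. Then K (dimension 2) consists of the simplices:

  0-simplices (5): [0], [1], [2], [3], [4]
  1-simplices (9): [0,1], [0,2], [0,3], [1,2], [1,3], [1,4], [2,3], [2,4], [3,4]
  2-simplices (6): [0,1,2], [0,1,3], [0,2,3], [1,2,4], [1,3,4], [2,3,4]

giving chain groups C_0 ≅ Z^5, C_1 ≅ Z^9, C_2 ≅ Z^6.

Boundary ∂_1: C_1 → C_0 is given by ∂[p,q] = [q] − [p].
The resulting 5×9 matrix has rank 4, and its Smith normal form has invariant factors (1,1,1,1).

∂_2: C_2 → C_1 acts by ∂[p,q,r] = [q,r] − [p,r] + [p,q]. For instance
  ∂[0,2,3] = [2,3] − [0,3] + [0,2],
  ∂[1,2,4] = [2,4] − [1,4] + [1,2].
As a 9×6 matrix over Z this has rank 5, with invariant factors (1,1,1,1,1).

Computing H_k = (kernel of ∂_k) / (image of ∂_{k+1}):

  H_1: rank ker ∂_1 − rank ∂_2 = (9 − 4) − 5 = 0, and the invariant factors of ∂_2 are all 1, so H_1 ≅ 0.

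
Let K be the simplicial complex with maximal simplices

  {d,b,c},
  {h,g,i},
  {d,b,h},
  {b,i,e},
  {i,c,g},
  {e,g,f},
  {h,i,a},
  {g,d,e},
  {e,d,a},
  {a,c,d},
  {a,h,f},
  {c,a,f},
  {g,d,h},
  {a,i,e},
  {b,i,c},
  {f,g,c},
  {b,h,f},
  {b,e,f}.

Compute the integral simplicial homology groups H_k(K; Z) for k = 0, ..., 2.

We work with the vertex ordering a < b < c < d < e < f < g < h < i. The simplices of K, each written with vertices in increasing order, are:

  0-simplices (9): a, b, c, d, e, f, g, h, i
  1-simplices (27): ac, ad, ae, af, ah, ai, bc, bd, be, bf, bh, bi, cd, cf, cg, ci, de, dg, dh, ef, eg, ei, fg, fh, gh, gi, hi
  2-simplices (18): acd, acf, ade, aei, afh, ahi, bcd, bci, bdh, bef, bei, bfh, cfg, cgi, deg, dgh, efg, ghi

giving chain groups C_0 ≅ Z^9, C_1 ≅ Z^27, C_2 ≅ Z^18.

The boundary map ∂_1: C_1 → C_0 sends each edge [p,q] (with p < q) to q − p. For instance
  ∂be = e − b.
The resulting 9×27 matrix has rank 8, and its Smith normal form has invariant factors (1,1,1,1,1,1,1,1).

∂_2: C_2 → C_1 maps a triangle to the signed sum of its edges. For instance
  ∂bcd = cd − bd + bc,
  ∂bfh = fh − bh + bf.
The resulting 27×18 matrix has rank 17, and its Smith normal form has invariant factors (1,1,1,1,1,1,1,1,1,1,1,1,1,1,1,1,1).

Computing H_k = (kernel of ∂_k) / (image of ∂_{k+1}):

  H_0: rank C_0 − rank ∂_1 = 9 − 8 = 1, and the invariant factors of ∂_1 are all 1, so H_0 ≅ Z.
  H_1: rank ker ∂_1 − rank ∂_2 = (27 − 8) − 17 = 2, and the invariant factors of ∂_2 are all 1, so H_1 ≅ Z^2.
  H_2: rank ker ∂_2 − rank ∂_3 = (18 − 17) − 0 = 1, and there is no ∂_3, so H_2 ≅ Z.

As a check, the Euler characteristic is 9 − 27 + 18 = 0, which agrees with 1 − 2 + 1 = 0.

H_0 ≅ Z,  H_1 ≅ Z^2,  H_2 ≅ Z.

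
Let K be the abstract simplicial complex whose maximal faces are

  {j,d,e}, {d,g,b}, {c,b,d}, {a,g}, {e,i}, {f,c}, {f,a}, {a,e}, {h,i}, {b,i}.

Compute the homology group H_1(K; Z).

H_1 = Z^3.

K has 10 vertices, 15 edges, 3 triangles.
rank ∂_1 = 9, rank ∂_2 = 3 ⇒ b_1 = 15 − 9 − 3 = 3; all invariant factors of ∂_2 are 1 so no torsion. So H_1 = Z^3.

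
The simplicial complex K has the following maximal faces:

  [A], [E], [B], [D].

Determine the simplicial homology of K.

H_0 ≅ Z^4.

Order the vertices as A < B < D < E. Listing each simplex with vertices in this order, K has dimension 0 with simplices:

  0-simplices (4): A, B, D, E

so the chain groups are C_0 ≅ Z^4.

Computing H_k = (kernel of ∂_k) / (image of ∂_{k+1}):

  H_0: rank C_0 − rank ∂_1 = 4 − 0 = 4, and there is no ∂_1, so H_0 ≅ Z^4.

(K is a triangulation of a set of 4 points.)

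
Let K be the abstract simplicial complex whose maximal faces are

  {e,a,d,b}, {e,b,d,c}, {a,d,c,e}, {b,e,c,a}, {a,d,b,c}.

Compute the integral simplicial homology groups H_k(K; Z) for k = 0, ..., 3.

Fix the vertex order a < b < c < d < e and write every simplex with vertices in increasing order. Then dim K = 3 and the simplices of K are:

  0-simplices (5): a, b, c, d, e
  1-simplices (10): ab, ac, ad, ae, bc, bd, be, cd, ce, de
  2-simplices (10): abc, abd, abe, acd, ace, ade, bcd, bce, bde, cde
  3-simplices (5): abcd, abce, abde, acde, bcde

so the chain groups are C_0 ≅ Z^5, C_1 ≅ Z^10, C_2 ≅ Z^10, C_3 ≅ Z^5.

The boundary map ∂_1: C_1 → C_0 sends each edge [p,q] (with p < q) to q − p.
This gives a 5×10 integer matrix of rank 4; reducing to Smith normal form yields diagonal entries (1,1,1,1).

∂_2: C_2 → C_1 acts by ∂[p,q,r] = [q,r] − [p,r] + [p,q]. For instance
  ∂bcd = cd − bd + bc,
  ∂abd = bd − ad + ab.
The 10×10 boundary matrix has rank 6 and Smith normal form diag(1,1,1,1,1,1).

∂_3: C_3 → C_2 sends each 3-simplex σ to the alternating sum Σ_i (−1)^i (σ with its i-th vertex removed). For instance
  ∂bcde = cde − bde + bce − bcd,
  ∂abcd = bcd − acd + abd − abc.
This gives a 10×5 integer matrix of rank 4; reducing to Smith normal form yields diagonal entries (1,1,1,1).

Reading off H_k = ker ∂_k / im ∂_{k+1}:

  H_0: rank C_0 − rank ∂_1 = 5 − 4 = 1, and the invariant factors of ∂_1 are all 1, so H_0 = Z.
  H_1: rank ker ∂_1 − rank ∂_2 = (10 − 4) − 6 = 0, and the invariant factors of ∂_2 are all 1, so H_1 = 0.
  H_2: rank ker ∂_2 − rank ∂_3 = (10 − 6) − 4 = 0, and the invariant factors of ∂_3 are all 1, so H_2 = 0.
  H_3: rank ker ∂_3 − rank ∂_4 = (5 − 4) − 0 = 1, and there is no ∂_4, so H_3 = Z.

H_0 ≅ Z,  H_1 = 0,  H_2 = 0,  H_3 ≅ Z.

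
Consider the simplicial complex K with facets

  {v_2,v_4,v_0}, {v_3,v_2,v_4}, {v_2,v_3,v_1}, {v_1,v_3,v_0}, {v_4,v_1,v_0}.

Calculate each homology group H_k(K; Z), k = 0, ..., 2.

Order the vertices as v_0 < v_1 < v_2 < v_3 < v_4. Listing each simplex with vertices in this order, K has dimension 2 with simplices:

  0-simplices (5): [v_0], [v_1], [v_2], [v_3], [v_4]
  1-simplices (10): [v_0,v_1], [v_0,v_2], [v_0,v_3], [v_0,v_4], [v_1,v_2], [v_1,v_3], [v_1,v_4], [v_2,v_3], [v_2,v_4], [v_3,v_4]
  2-simplices (5): [v_0,v_1,v_3], [v_0,v_1,v_4], [v_0,v_2,v_4], [v_1,v_2,v_3], [v_2,v_3,v_4]

Hence C_0 ≅ Z^5, C_1 ≅ Z^10, C_2 ≅ Z^5.

∂_1: C_1 → C_0 sends each edge [p,q] (with p < q) to q − p. For instance
  ∂[v_3,v_4] = [v_4] − [v_3].
The resulting 5×10 matrix has rank 4, and its Smith normal form has invariant factors (1,1,1,1).

Boundary ∂_2: C_2 → C_1 sends each 2-simplex [p,q,r] to [q,r] − [p,r] + [p,q]. For instance
  ∂[v_0,v_1,v_4] = [v_1,v_4] − [v_0,v_4] + [v_0,v_1],
  ∂[v_2,v_3,v_4] = [v_3,v_4] − [v_2,v_4] + [v_2,v_3].
This gives a 10×5 integer matrix of rank 5; reducing to Smith normal form yields diagonal entries (1,1,1,1,1).

Computing H_k = (kernel of ∂_k) / (image of ∂_{k+1}):

  H_0: rank C_0 − rank ∂_1 = 5 − 4 = 1, and the invariant factors of ∂_1 are all 1, so H_0 ≅ Z.
  H_1: rank ker ∂_1 − rank ∂_2 = (10 − 4) − 5 = 1, and the invariant factors of ∂_2 are all 1, so H_1 ≅ Z.
  H_2: rank ker ∂_2 − rank ∂_3 = (5 − 5) − 0 = 0, and there is no ∂_3, so H_2 ≅ 0.

(K is a triangulation of the Möbius band.)

H_0 ≅ Z,  H_1 ≅ Z,  H_2 = 0.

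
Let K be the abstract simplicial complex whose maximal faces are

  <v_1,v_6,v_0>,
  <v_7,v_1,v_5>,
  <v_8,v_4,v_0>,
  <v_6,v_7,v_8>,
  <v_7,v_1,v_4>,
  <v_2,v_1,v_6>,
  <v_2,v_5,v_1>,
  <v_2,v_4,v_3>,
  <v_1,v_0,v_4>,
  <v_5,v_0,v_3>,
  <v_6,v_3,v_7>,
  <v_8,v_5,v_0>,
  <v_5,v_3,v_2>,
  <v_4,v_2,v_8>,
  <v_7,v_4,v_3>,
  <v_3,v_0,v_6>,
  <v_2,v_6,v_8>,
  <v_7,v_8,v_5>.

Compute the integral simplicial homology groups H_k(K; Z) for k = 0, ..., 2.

H_0 ≅ Z,  H_1 ≅ Z^2,  H_2 ≅ Z.

We work with the vertex ordering v_0 < v_1 < v_2 < v_3 < v_4 < v_5 < v_6 < v_7 < v_8. The simplices of K, each written with vertices in increasing order, are:

  0-simplices (9): [v_0], [v_1], [v_2], [v_3], [v_4], [v_5], [v_6], [v_7], [v_8]
  1-simplices (27): (27 of them)
  2-simplices (18): (18 of them)

giving chain groups C_0 ≅ Z^9, C_1 ≅ Z^27, C_2 ≅ Z^18.

∂_1: C_1 → C_0 maps an edge to its endpoints' difference, ∂[p,q] = q − p. For instance
  ∂[v_1,v_5] = [v_5] − [v_1].
The resulting 9×27 matrix has rank 8, and its Smith normal form has invariant factors (1,1,1,1,1,1,1,1).

∂_2: C_2 → C_1 maps a triangle to the signed sum of its edges. For instance
  ∂[v_1,v_2,v_6] = [v_2,v_6] − [v_1,v_6] + [v_1,v_2],
  ∂[v_2,v_4,v_8] = [v_4,v_8] − [v_2,v_8] + [v_2,v_4].
This gives a 27×18 integer matrix of rank 17; reducing to Smith normal form yields diagonal entries (1,1,1,1,1,1,1,1,1,1,1,1,1,1,1,1,1).

Reading off H_k = ker ∂_k / im ∂_{k+1}:

  H_0: rank C_0 − rank ∂_1 = 9 − 8 = 1, and the invariant factors of ∂_1 are all 1, so H_0 ≅ Z.
  H_1: rank ker ∂_1 − rank ∂_2 = (27 − 8) − 17 = 2, and the invariant factors of ∂_2 are all 1, so H_1 ≅ Z^2.
  H_2: rank ker ∂_2 − rank ∂_3 = (18 − 17) − 0 = 1, and there is no ∂_3, so H_2 ≅ Z.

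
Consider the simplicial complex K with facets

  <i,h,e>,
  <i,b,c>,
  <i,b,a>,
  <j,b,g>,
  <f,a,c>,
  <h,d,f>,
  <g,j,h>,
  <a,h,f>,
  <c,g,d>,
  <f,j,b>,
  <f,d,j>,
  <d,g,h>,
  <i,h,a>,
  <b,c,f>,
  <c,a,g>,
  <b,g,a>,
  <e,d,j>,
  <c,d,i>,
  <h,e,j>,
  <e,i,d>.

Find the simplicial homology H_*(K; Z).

H_0 = Z,  H_1 = Z ⊕ Z_2,  H_2 = 0.

K has 10 vertices, 30 edges, 20 triangles.
rank ∂_0 = 0, rank ∂_1 = 9 ⇒ b_0 = 10 − 0 − 9 = 1; all invariant factors of ∂_1 are 1 so no torsion. So H_0 = Z.
rank ∂_1 = 9, rank ∂_2 = 20 ⇒ b_1 = 30 − 9 − 20 = 1; ∂_2 has invariant factor(s) [2] giving torsion. So H_1 = Z ⊕ Z_2.
rank ∂_2 = 20, rank ∂_3 = 0 ⇒ b_2 = 20 − 20 − 0 = 0. So H_2 = 0.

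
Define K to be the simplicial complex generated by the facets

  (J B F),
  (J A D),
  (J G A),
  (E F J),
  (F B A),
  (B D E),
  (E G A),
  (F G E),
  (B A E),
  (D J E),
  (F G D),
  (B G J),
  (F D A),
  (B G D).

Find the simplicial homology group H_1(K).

H_1 ≅ Z^2.

Fix the vertex order A < B < D < E < F < G < J and write every simplex with vertices in increasing order. Then dim K = 2 and the simplices of K are:

  0-simplices (7): A, B, D, E, F, G, J
  1-simplices (21): AB, AD, AE, AF, AG, AJ, BD, BE, BF, BG, BJ, DE, DF, DG, DJ, EF, EG, EJ, FG, FJ, GJ
  2-simplices (14): ABE, ABF, ADF, ADJ, AEG, AGJ, BDE, BDG, BFJ, BGJ, DEJ, DFG, EFG, EFJ

so the chain groups are C_0 ≅ Z^7, C_1 ≅ Z^21, C_2 ≅ Z^14.

The boundary map ∂_1: C_1 → C_0 sends each edge [p,q] (with p < q) to q − p.
This gives a 7×21 integer matrix of rank 6; reducing to Smith normal form yields diagonal entries (1,1,1,1,1,1).

The boundary map ∂_2: C_2 → C_1 maps a triangle to the signed sum of its edges. For instance
  ∂BFJ = FJ − BJ + BF,
  ∂DFG = FG − DG + DF.
As a 21×14 matrix over Z this has rank 13, with invariant factors (1,1,1,1,1,1,1,1,1,1,1,1,1).

Reading off H_k = ker ∂_k / im ∂_{k+1}:

  H_1: rank ker ∂_1 − rank ∂_2 = (21 − 6) − 13 = 2, and the invariant factors of ∂_2 are all 1, so H_1 = Z^2.

(K is a triangulation of the torus T^2.)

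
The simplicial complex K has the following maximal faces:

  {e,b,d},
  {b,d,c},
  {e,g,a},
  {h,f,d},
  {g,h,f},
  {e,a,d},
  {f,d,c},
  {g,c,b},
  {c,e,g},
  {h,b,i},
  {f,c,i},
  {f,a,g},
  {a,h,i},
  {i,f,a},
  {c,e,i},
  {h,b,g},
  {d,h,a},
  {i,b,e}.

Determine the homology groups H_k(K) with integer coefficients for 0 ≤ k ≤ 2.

H_0 ≅ Z,  H_1 ≅ Z ⊕ Z/2,  H_2 = 0.

Fix the vertex order a < b < c < d < e < f < g < h < i and write every simplex with vertices in increasing order. Then dim K = 2 and the simplices of K are:

  0-simplices (9): a, b, c, d, e, f, g, h, i
  1-simplices (27): ad, ae, af, ag, ah, ai, bc, bd, be, bg, bh, bi, cd, ce, cf, cg, ci, de, df, dh, eg, ei, fg, fh, fi, gh, hi
  2-simplices (18): ade, adh, aeg, afg, afi, ahi, bcd, bcg, bde, bei, bgh, bhi, cdf, ceg, cei, cfi, dfh, fgh

giving chain groups C_0 ≅ Z^9, C_1 ≅ Z^27, C_2 ≅ Z^18.

∂_1: C_1 → C_0 maps an edge to its endpoints' difference, ∂[p,q] = q − p. For instance
  ∂de = e − d.
This gives a 9×27 integer matrix of rank 8; reducing to Smith normal form yields diagonal entries (1,1,1,1,1,1,1,1).

The boundary map ∂_2: C_2 → C_1 maps a triangle to the signed sum of its edges. For instance
  ∂cdf = df − cf + cd,
  ∂bcd = cd − bd + bc.
The 27×18 boundary matrix has rank 18 and Smith normal form diag(1,1,1,1,1,1,1,1,1,1,1,1,1,1,1,1,1,2).

Reading off H_k = ker ∂_k / im ∂_{k+1}:

  H_0: rank C_0 − rank ∂_1 = 9 − 8 = 1, and the invariant factors of ∂_1 are all 1, so H_0 = Z.
  H_1: rank ker ∂_1 − rank ∂_2 = (27 − 8) − 18 = 1, and ∂_2 has invariant factor 2 > 1, so H_1 = Z ⊕ Z/2.
  H_2: rank ker ∂_2 − rank ∂_3 = (18 − 18) − 0 = 0, and there is no ∂_3, so H_2 = 0.

As a check, the Euler characteristic is 9 − 27 + 18 = 0, which agrees with 1 − 1 + 0 = 0.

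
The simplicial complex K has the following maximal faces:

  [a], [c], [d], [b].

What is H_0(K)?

We work with the vertex ordering a < b < c < d. The simplices of K, each written with vertices in increasing order, are:

  0-simplices (4): a, b, c, d

Hence C_0 ≅ Z^4.

From H_k ≅ ker(∂_k) / im(∂_{k+1}) we obtain:

  H_0: rank C_0 − rank ∂_1 = 4 − 0 = 4, and there is no ∂_1, so H_0 = Z^4.

H_0 = Z^4.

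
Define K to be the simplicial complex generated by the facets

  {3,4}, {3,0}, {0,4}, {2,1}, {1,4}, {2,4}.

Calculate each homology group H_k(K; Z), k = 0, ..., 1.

Order the vertices as 0 < 1 < 2 < 3 < 4. Listing each simplex with vertices in this order, K has dimension 1 with simplices:

  0-simplices (5): [0], [1], [2], [3], [4]
  1-simplices (6): [0,3], [0,4], [1,2], [1,4], [2,4], [3,4]

giving chain groups C_0 ≅ Z^5, C_1 ≅ Z^6.

The boundary map ∂_1: C_1 → C_0 maps an edge to its endpoints' difference, ∂[p,q] = q − p.
The 5×6 boundary matrix has rank 4 and Smith normal form diag(1,1,1,1).

Now H_k = ker ∂_k / im ∂_{k+1}, so:

  H_0: rank C_0 − rank ∂_1 = 5 − 4 = 1, and the invariant factors of ∂_1 are all 1, so H_0 = Z.
  H_1: rank ker ∂_1 − rank ∂_2 = (6 − 4) − 0 = 2, and there is no ∂_2, so H_1 = Z^2.

H_0 ≅ Z,  H_1 ≅ Z^2.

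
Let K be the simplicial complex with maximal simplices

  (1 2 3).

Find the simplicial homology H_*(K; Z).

H_0 = Z,  H_1 = 0,  H_2 = 0.

K has 3 vertices, 3 edges, 1 triangle.
rank ∂_0 = 0, rank ∂_1 = 2 ⇒ b_0 = 3 − 0 − 2 = 1; all invariant factors of ∂_1 are 1 so no torsion. So H_0 ≅ Z.
rank ∂_1 = 2, rank ∂_2 = 1 ⇒ b_1 = 3 − 2 − 1 = 0; all invariant factors of ∂_2 are 1 so no torsion. So H_1 ≅ 0.
rank ∂_2 = 1, rank ∂_3 = 0 ⇒ b_2 = 1 − 1 − 0 = 0. So H_2 ≅ 0.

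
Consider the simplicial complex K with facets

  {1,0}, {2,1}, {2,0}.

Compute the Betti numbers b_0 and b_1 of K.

b_0 = 1, b_1 = 1.

Order the vertices as 0 < 1 < 2. Listing each simplex with vertices in this order, K has dimension 1 with simplices:

  0-simplices (3): [0], [1], [2]
  1-simplices (3): [0,1], [0,2], [1,2]

Hence C_0 ≅ Z^3, C_1 ≅ Z^3.

Boundary ∂_1: C_1 → C_0 sends each edge [p,q] (with p < q) to q − p.
As a 3×3 matrix over Z this has rank 2, with invariant factors (1,1).

From H_k ≅ ker(∂_k) / im(∂_{k+1}) we obtain:

  H_0: rank C_0 − rank ∂_1 = 3 − 2 = 1, and the invariant factors of ∂_1 are all 1, so H_0 = Z.
  H_1: rank ker ∂_1 − rank ∂_2 = (3 − 2) − 0 = 1, and there is no ∂_2, so H_1 = Z.

Hence the Betti numbers are b_0 = 1, b_1 = 1.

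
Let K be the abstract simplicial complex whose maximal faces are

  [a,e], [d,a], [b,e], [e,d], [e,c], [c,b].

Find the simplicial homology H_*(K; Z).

H_0 = Z,  H_1 = Z^2.

K has 5 vertices, 6 edges.
rank ∂_0 = 0, rank ∂_1 = 4 ⇒ b_0 = 5 − 0 − 4 = 1; all invariant factors of ∂_1 are 1 so no torsion. So H_0 = Z.
rank ∂_1 = 4, rank ∂_2 = 0 ⇒ b_1 = 6 − 4 − 0 = 2. So H_1 = Z^2.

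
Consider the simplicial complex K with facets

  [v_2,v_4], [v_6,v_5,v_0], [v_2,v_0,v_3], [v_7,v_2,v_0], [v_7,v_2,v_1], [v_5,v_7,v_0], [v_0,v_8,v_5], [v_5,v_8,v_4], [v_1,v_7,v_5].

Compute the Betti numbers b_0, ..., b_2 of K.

b_0 = 1, b_1 = 1, b_2 = 0.

We work with the vertex ordering v_0 < v_1 < v_2 < v_3 < v_4 < v_5 < v_6 < v_7 < v_8. The simplices of K, each written with vertices in increasing order, are:

  0-simplices (9): [v_0], [v_1], [v_2], [v_3], [v_4], [v_5], [v_6], [v_7], [v_8]
  1-simplices (17): (17 of them)
  2-simplices (8): [v_0,v_2,v_3], [v_0,v_2,v_7], [v_0,v_5,v_6], [v_0,v_5,v_7], [v_0,v_5,v_8], [v_1,v_2,v_7], [v_1,v_5,v_7], [v_4,v_5,v_8]

giving chain groups C_0 ≅ Z^9, C_1 ≅ Z^17, C_2 ≅ Z^8.

The boundary map ∂_1: C_1 → C_0 is given by ∂[p,q] = [q] − [p]. For instance
  ∂[v_2,v_4] = [v_4] − [v_2].
The 9×17 boundary matrix has rank 8 and Smith normal form diag(1,1,1,1,1,1,1,1).

Boundary ∂_2: C_2 → C_1 sends each 2-simplex [p,q,r] to [q,r] − [p,r] + [p,q]. For instance
  ∂[v_1,v_2,v_7] = [v_2,v_7] − [v_1,v_7] + [v_1,v_2],
  ∂[v_4,v_5,v_8] = [v_5,v_8] − [v_4,v_8] + [v_4,v_5].
The 17×8 boundary matrix has rank 8 and Smith normal form diag(1,1,1,1,1,1,1,1).

From H_k ≅ ker(∂_k) / im(∂_{k+1}) we obtain:

  H_0: rank C_0 − rank ∂_1 = 9 − 8 = 1, and the invariant factors of ∂_1 are all 1, so H_0 ≅ Z.
  H_1: rank ker ∂_1 − rank ∂_2 = (17 − 8) − 8 = 1, and the invariant factors of ∂_2 are all 1, so H_1 ≅ Z.
  H_2: rank ker ∂_2 − rank ∂_3 = (8 − 8) − 0 = 0, and there is no ∂_3, so H_2 ≅ 0.

As a check, the Euler characteristic is 9 − 17 + 8 = 0, which agrees with 1 − 1 + 0 = 0.

Hence the Betti numbers are b_0 = 1, b_1 = 1, b_2 = 0.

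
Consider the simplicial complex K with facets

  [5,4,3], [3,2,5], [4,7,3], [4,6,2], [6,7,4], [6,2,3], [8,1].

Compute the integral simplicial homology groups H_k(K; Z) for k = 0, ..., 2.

K has 8 vertices, 13 edges, 6 triangles.
rank ∂_0 = 0, rank ∂_1 = 6 ⇒ b_0 = 8 − 0 − 6 = 2; all invariant factors of ∂_1 are 1 so no torsion. So H_0 = Z^2.
rank ∂_1 = 6, rank ∂_2 = 6 ⇒ b_1 = 13 − 6 − 6 = 1; all invariant factors of ∂_2 are 1 so no torsion. So H_1 = Z.
rank ∂_2 = 6, rank ∂_3 = 0 ⇒ b_2 = 6 − 6 − 0 = 0. So H_2 = 0.

H_0 ≅ Z^2,  H_1 ≅ Z,  H_2 = 0.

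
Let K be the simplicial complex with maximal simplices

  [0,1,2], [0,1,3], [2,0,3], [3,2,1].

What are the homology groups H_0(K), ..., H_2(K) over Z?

Order the vertices as 0 < 1 < 2 < 3. Listing each simplex with vertices in this order, K has dimension 2 with simplices:

  0-simplices (4): [0], [1], [2], [3]
  1-simplices (6): [0,1], [0,2], [0,3], [1,2], [1,3], [2,3]
  2-simplices (4): [0,1,2], [0,1,3], [0,2,3], [1,2,3]

giving chain groups C_0 ≅ Z^4, C_1 ≅ Z^6, C_2 ≅ Z^4.

Boundary ∂_1: C_1 → C_0 is given by ∂[p,q] = [q] − [p]. For instance
  ∂[1,2] = [2] − [1].
This gives a 4×6 integer matrix of rank 3; reducing to Smith normal form yields diagonal entries (1,1,1).

∂_2: C_2 → C_1 sends each 2-simplex [p,q,r] to [q,r] − [p,r] + [p,q]. For instance
  ∂[0,1,3] = [1,3] − [0,3] + [0,1],
  ∂[0,1,2] = [1,2] − [0,2] + [0,1].
This gives a 6×4 integer matrix of rank 3; reducing to Smith normal form yields diagonal entries (1,1,1).

Now H_k = ker ∂_k / im ∂_{k+1}, so:

  H_0: rank C_0 − rank ∂_1 = 4 − 3 = 1, and the invariant factors of ∂_1 are all 1, so H_0 ≅ Z.
  H_1: rank ker ∂_1 − rank ∂_2 = (6 − 3) − 3 = 0, and the invariant factors of ∂_2 are all 1, so H_1 ≅ 0.
  H_2: rank ker ∂_2 − rank ∂_3 = (4 − 3) − 0 = 1, and there is no ∂_3, so H_2 ≅ Z.

As a check, the Euler characteristic is 4 − 6 + 4 = 2, which agrees with 1 − 0 + 1 = 2.

H_0 = Z,  H_1 = 0,  H_2 = Z.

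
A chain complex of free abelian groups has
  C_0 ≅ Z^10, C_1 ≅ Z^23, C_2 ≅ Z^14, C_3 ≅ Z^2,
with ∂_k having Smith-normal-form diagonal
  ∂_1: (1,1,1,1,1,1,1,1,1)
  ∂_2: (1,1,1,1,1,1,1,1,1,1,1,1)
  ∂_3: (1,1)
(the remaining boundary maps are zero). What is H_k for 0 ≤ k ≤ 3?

H_0 ≅ Z,  H_1 ≅ Z^2,  H_2 = 0,  H_3 = 0.

H_0: b_0 = 10 − 0 − 9 = 1; torsion from ∂_1 factors > 1: none. So H_0 ≅ Z.
H_1: b_1 = 23 − 9 − 12 = 2; torsion from ∂_2 factors > 1: none. So H_1 ≅ Z^2.
H_2: b_2 = 14 − 12 − 2 = 0; torsion from ∂_3 factors > 1: none. So H_2 ≅ 0.
H_3: b_3 = 2 − 2 − 0 = 0; torsion from ∂_4 factors > 1: none. So H_3 ≅ 0.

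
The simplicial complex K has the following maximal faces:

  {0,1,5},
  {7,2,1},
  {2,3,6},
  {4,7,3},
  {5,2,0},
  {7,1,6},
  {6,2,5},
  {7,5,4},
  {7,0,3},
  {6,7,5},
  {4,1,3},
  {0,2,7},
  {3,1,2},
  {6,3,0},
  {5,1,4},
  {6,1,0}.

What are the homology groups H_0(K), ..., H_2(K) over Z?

H_0 = Z,  H_1 = Z^2,  H_2 = Z.

We work with the vertex ordering 0 < 1 < 2 < 3 < 4 < 5 < 6 < 7. The simplices of K, each written with vertices in increasing order, are:

  0-simplices (8): [0], [1], [2], [3], [4], [5], [6], [7]
  1-simplices (24): (24 of them)
  2-simplices (16): [0,1,5], [0,1,6], [0,2,5], [0,2,7], [0,3,6], [0,3,7], [1,2,3], [1,2,7], [1,3,4], [1,4,5], [1,6,7], [2,3,6], [2,5,6], [3,4,7], [4,5,7], [5,6,7]

giving chain groups C_0 ≅ Z^8, C_1 ≅ Z^24, C_2 ≅ Z^16.

Boundary ∂_1: C_1 → C_0 sends each edge [p,q] (with p < q) to q − p. For instance
  ∂[1,2] = [2] − [1].
The 8×24 boundary matrix has rank 7 and Smith normal form diag(1,1,1,1,1,1,1).

∂_2: C_2 → C_1 sends each 2-simplex [p,q,r] to [q,r] − [p,r] + [p,q]. For instance
  ∂[0,1,5] = [1,5] − [0,5] + [0,1],
  ∂[0,2,7] = [2,7] − [0,7] + [0,2].
This gives a 24×16 integer matrix of rank 15; reducing to Smith normal form yields diagonal entries (1,1,1,1,1,1,1,1,1,1,1,1,1,1,1).

Computing H_k = (kernel of ∂_k) / (image of ∂_{k+1}):

  H_0: rank C_0 − rank ∂_1 = 8 − 7 = 1, and the invariant factors of ∂_1 are all 1, so H_0 ≅ Z.
  H_1: rank ker ∂_1 − rank ∂_2 = (24 − 7) − 15 = 2, and the invariant factors of ∂_2 are all 1, so H_1 ≅ Z^2.
  H_2: rank ker ∂_2 − rank ∂_3 = (16 − 15) − 0 = 1, and there is no ∂_3, so H_2 ≅ Z.

As a check, the Euler characteristic is 8 − 24 + 16 = 0, which agrees with 1 − 2 + 1 = 0.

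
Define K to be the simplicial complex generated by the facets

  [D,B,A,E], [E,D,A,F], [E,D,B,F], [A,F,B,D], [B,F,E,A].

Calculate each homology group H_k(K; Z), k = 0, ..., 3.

Take the total order A < B < D < E < F on the vertex set. Then K (dimension 3) consists of the simplices:

  0-simplices (5): A, B, D, E, F
  1-simplices (10): AB, AD, AE, AF, BD, BE, BF, DE, DF, EF
  2-simplices (10): ABD, ABE, ABF, ADE, ADF, AEF, BDE, BDF, BEF, DEF
  3-simplices (5): ABDE, ABDF, ABEF, ADEF, BDEF

so the chain groups are C_0 ≅ Z^5, C_1 ≅ Z^10, C_2 ≅ Z^10, C_3 ≅ Z^5.

Boundary ∂_1: C_1 → C_0 is given by ∂[p,q] = [q] − [p]. For instance
  ∂AD = D − A.
The resulting 5×10 matrix has rank 4, and its Smith normal form has invariant factors (1,1,1,1).

Boundary ∂_2: C_2 → C_1 sends each 2-simplex [p,q,r] to [q,r] − [p,r] + [p,q]. For instance
  ∂ABE = BE − AE + AB,
  ∂AEF = EF − AF + AE.
This gives a 10×10 integer matrix of rank 6; reducing to Smith normal form yields diagonal entries (1,1,1,1,1,1).

∂_3: C_3 → C_2 sends each 3-simplex σ to the alternating sum Σ_i (−1)^i (σ with its i-th vertex removed). For instance
  ∂BDEF = DEF − BEF + BDF − BDE,
  ∂ABDF = BDF − ADF + ABF − ABD.
As a 10×5 matrix over Z this has rank 4, with invariant factors (1,1,1,1).

Now H_k = ker ∂_k / im ∂_{k+1}, so:

  H_0: rank C_0 − rank ∂_1 = 5 − 4 = 1, and the invariant factors of ∂_1 are all 1, so H_0 ≅ Z.
  H_1: rank ker ∂_1 − rank ∂_2 = (10 − 4) − 6 = 0, and the invariant factors of ∂_2 are all 1, so H_1 ≅ 0.
  H_2: rank ker ∂_2 − rank ∂_3 = (10 − 6) − 4 = 0, and the invariant factors of ∂_3 are all 1, so H_2 ≅ 0.
  H_3: rank ker ∂_3 − rank ∂_4 = (5 − 4) − 0 = 1, and there is no ∂_4, so H_3 ≅ Z.

H_0 ≅ Z,  H_1 = 0,  H_2 = 0,  H_3 ≅ Z.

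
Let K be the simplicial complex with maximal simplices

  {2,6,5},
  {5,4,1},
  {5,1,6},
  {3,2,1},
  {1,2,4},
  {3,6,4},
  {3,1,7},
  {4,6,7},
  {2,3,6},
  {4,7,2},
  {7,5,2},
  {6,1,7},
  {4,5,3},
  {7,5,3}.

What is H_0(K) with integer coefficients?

H_0 = Z.

We work with the vertex ordering 1 < 2 < 3 < 4 < 5 < 6 < 7. The simplices of K, each written with vertices in increasing order, are:

  0-simplices (7): [1], [2], [3], [4], [5], [6], [7]
  1-simplices (21): [1,2], [1,3], [1,4], [1,5], [1,6], [1,7], [2,3], [2,4], [2,5], [2,6], [2,7], [3,4], [3,5], [3,6], [3,7], [4,5], [4,6], [4,7], [5,6], [5,7], [6,7]
  2-simplices (14): [1,2,3], [1,2,4], [1,3,7], [1,4,5], [1,5,6], [1,6,7], [2,3,6], [2,4,7], [2,5,6], [2,5,7], [3,4,5], [3,4,6], [3,5,7], [4,6,7]

Hence C_0 ≅ Z^7, C_1 ≅ Z^21, C_2 ≅ Z^14.

Boundary ∂_1: C_1 → C_0 sends each edge [p,q] (with p < q) to q − p.
This gives a 7×21 integer matrix of rank 6; reducing to Smith normal form yields diagonal entries (1,1,1,1,1,1).

∂_2: C_2 → C_1 acts by ∂[p,q,r] = [q,r] − [p,r] + [p,q]. For instance
  ∂[4,6,7] = [6,7] − [4,7] + [4,6],
  ∂[3,4,5] = [4,5] − [3,5] + [3,4].
The resulting 21×14 matrix has rank 13, and its Smith normal form has invariant factors (1,1,1,1,1,1,1,1,1,1,1,1,1).

Computing H_k = (kernel of ∂_k) / (image of ∂_{k+1}):

  H_0: rank C_0 − rank ∂_1 = 7 − 6 = 1, and the invariant factors of ∂_1 are all 1, so H_0 ≅ Z.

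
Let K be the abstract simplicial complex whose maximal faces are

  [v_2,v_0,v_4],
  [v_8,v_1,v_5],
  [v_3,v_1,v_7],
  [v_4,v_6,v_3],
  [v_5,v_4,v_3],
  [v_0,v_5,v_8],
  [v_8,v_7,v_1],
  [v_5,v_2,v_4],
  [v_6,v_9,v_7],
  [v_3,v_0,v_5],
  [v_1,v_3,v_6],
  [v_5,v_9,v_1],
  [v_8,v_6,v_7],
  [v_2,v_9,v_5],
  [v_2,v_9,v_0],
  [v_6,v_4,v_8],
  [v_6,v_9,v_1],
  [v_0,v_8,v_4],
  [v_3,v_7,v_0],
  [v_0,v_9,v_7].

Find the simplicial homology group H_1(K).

Order the vertices as v_0 < v_1 < v_2 < v_3 < v_4 < v_5 < v_6 < v_7 < v_8 < v_9. Listing each simplex with vertices in this order, K has dimension 2 with simplices:

  0-simplices (10): [v_0], [v_1], [v_2], [v_3], [v_4], [v_5], [v_6], [v_7], [v_8], [v_9]
  1-simplices (30): (30 of them)
  2-simplices (20): (20 of them)

giving chain groups C_0 ≅ Z^10, C_1 ≅ Z^30, C_2 ≅ Z^20.

Boundary ∂_1: C_1 → C_0 sends each edge [p,q] (with p < q) to q − p. For instance
  ∂[v_0,v_3] = [v_3] − [v_0].
As a 10×30 matrix over Z this has rank 9, with invariant factors (1,1,1,1,1,1,1,1,1).

The boundary map ∂_2: C_2 → C_1 acts by ∂[p,q,r] = [q,r] − [p,r] + [p,q]. For instance
  ∂[v_0,v_2,v_9] = [v_2,v_9] − [v_0,v_9] + [v_0,v_2],
  ∂[v_6,v_7,v_8] = [v_7,v_8] − [v_6,v_8] + [v_6,v_7].
As a 30×20 matrix over Z this has rank 20, with invariant factors (1,1,1,1,1,1,1,1,1,1,1,1,1,1,1,1,1,1,1,2).

Reading off H_k = ker ∂_k / im ∂_{k+1}:

  H_1: rank ker ∂_1 − rank ∂_2 = (30 − 9) − 20 = 1, and ∂_2 has invariant factor 2 > 1, so H_1 = Z ⊕ Z/2.

H_1 ≅ Z ⊕ Z/2.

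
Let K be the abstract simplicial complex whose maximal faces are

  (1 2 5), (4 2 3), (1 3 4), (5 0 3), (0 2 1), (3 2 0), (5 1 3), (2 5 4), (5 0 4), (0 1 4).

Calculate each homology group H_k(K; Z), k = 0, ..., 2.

K has 6 vertices, 15 edges, 10 triangles.
rank ∂_0 = 0, rank ∂_1 = 5 ⇒ b_0 = 6 − 0 − 5 = 1; all invariant factors of ∂_1 are 1 so no torsion. So H_0 = Z.
rank ∂_1 = 5, rank ∂_2 = 10 ⇒ b_1 = 15 − 5 − 10 = 0; ∂_2 has invariant factor(s) [2] giving torsion. So H_1 = Z/2.
rank ∂_2 = 10, rank ∂_3 = 0 ⇒ b_2 = 10 − 10 − 0 = 0. So H_2 = 0.

H_0 ≅ Z,  H_1 ≅ Z/2,  H_2 = 0.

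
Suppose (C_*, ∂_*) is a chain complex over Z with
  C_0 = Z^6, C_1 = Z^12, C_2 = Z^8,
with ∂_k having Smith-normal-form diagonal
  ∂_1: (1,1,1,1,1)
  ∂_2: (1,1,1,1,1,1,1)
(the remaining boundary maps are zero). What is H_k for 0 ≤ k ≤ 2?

H_0 ≅ Z,  H_1 = 0,  H_2 ≅ Z.

H_0: b_0 = 6 − 0 − 5 = 1; torsion from ∂_1 factors > 1: none. So H_0 ≅ Z.
H_1: b_1 = 12 − 5 − 7 = 0; torsion from ∂_2 factors > 1: none. So H_1 ≅ 0.
H_2: b_2 = 8 − 7 − 0 = 1; torsion from ∂_3 factors > 1: none. So H_2 ≅ Z.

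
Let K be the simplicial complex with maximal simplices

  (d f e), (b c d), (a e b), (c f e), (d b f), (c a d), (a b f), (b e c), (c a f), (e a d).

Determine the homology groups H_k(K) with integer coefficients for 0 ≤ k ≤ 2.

H_0 ≅ Z,  H_1 ≅ Z_2,  H_2 = 0.

K has 6 vertices, 15 edges, 10 triangles.
rank ∂_0 = 0, rank ∂_1 = 5 ⇒ b_0 = 6 − 0 − 5 = 1; all invariant factors of ∂_1 are 1 so no torsion. So H_0 ≅ Z.
rank ∂_1 = 5, rank ∂_2 = 10 ⇒ b_1 = 15 − 5 − 10 = 0; ∂_2 has invariant factor(s) [2] giving torsion. So H_1 ≅ Z_2.
rank ∂_2 = 10, rank ∂_3 = 0 ⇒ b_2 = 10 − 10 − 0 = 0. So H_2 ≅ 0.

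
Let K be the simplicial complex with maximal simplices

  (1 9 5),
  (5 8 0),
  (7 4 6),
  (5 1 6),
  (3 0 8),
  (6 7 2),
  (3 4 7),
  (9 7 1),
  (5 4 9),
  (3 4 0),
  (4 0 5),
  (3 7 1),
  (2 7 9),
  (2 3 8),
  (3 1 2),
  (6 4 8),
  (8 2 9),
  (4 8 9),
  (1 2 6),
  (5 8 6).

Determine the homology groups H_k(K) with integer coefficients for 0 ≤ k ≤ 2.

Fix the vertex order 0 < 1 < 2 < 3 < 4 < 5 < 6 < 7 < 8 < 9 and write every simplex with vertices in increasing order. Then dim K = 2 and the simplices of K are:

  0-simplices (10): [0], [1], [2], [3], [4], [5], [6], [7], [8], [9]
  1-simplices (30): (30 of them)
  2-simplices (20): (20 of them)

so the chain groups are C_0 ≅ Z^10, C_1 ≅ Z^30, C_2 ≅ Z^20.

Boundary ∂_1: C_1 → C_0 maps an edge to its endpoints' difference, ∂[p,q] = q − p. For instance
  ∂[1,3] = [3] − [1].
The 10×30 boundary matrix has rank 9 and Smith normal form diag(1,1,1,1,1,1,1,1,1).

∂_2: C_2 → C_1 sends each 2-simplex [p,q,r] to [q,r] − [p,r] + [p,q]. For instance
  ∂[4,6,7] = [6,7] − [4,7] + [4,6],
  ∂[2,7,9] = [7,9] − [2,9] + [2,7].
The 30×20 boundary matrix has rank 20 and Smith normal form diag(1,1,1,1,1,1,1,1,1,1,1,1,1,1,1,1,1,1,1,2).

Computing H_k = (kernel of ∂_k) / (image of ∂_{k+1}):

  H_0: rank C_0 − rank ∂_1 = 10 − 9 = 1, and the invariant factors of ∂_1 are all 1, so H_0 = Z.
  H_1: rank ker ∂_1 − rank ∂_2 = (30 − 9) − 20 = 1, and ∂_2 has invariant factor 2 > 1, so H_1 = Z ⊕ Z/2.
  H_2: rank ker ∂_2 − rank ∂_3 = (20 − 20) − 0 = 0, and there is no ∂_3, so H_2 = 0.

(K is a triangulation of the Klein bottle.)

H_0 ≅ Z,  H_1 ≅ Z ⊕ Z/2,  H_2 = 0.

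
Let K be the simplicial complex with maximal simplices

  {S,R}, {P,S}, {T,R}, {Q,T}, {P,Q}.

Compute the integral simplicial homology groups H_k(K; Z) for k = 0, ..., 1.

Order the vertices as P < Q < R < S < T. Listing each simplex with vertices in this order, K has dimension 1 with simplices:

  0-simplices (5): P, Q, R, S, T
  1-simplices (5): PQ, PS, QT, RS, RT

giving chain groups C_0 ≅ Z^5, C_1 ≅ Z^5.

The boundary map ∂_1: C_1 → C_0 maps an edge to its endpoints' difference, ∂[p,q] = q − p. For instance
  ∂RT = T − R.
As a 5×5 matrix over Z this has rank 4, with invariant factors (1,1,1,1).

Computing H_k = (kernel of ∂_k) / (image of ∂_{k+1}):

  H_0: rank C_0 − rank ∂_1 = 5 − 4 = 1, and the invariant factors of ∂_1 are all 1, so H_0 ≅ Z.
  H_1: rank ker ∂_1 − rank ∂_2 = (5 − 4) − 0 = 1, and there is no ∂_2, so H_1 ≅ Z.

(K is a triangulation of the circle S^1.)

H_0 = Z,  H_1 = Z.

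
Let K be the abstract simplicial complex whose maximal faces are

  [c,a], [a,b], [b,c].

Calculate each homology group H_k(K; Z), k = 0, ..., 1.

Fix the vertex order a < b < c and write every simplex with vertices in increasing order. Then dim K = 1 and the simplices of K are:

  0-simplices (3): a, b, c
  1-simplices (3): ab, ac, bc

so the chain groups are C_0 ≅ Z^3, C_1 ≅ Z^3.

Boundary ∂_1: C_1 → C_0 is given by ∂[p,q] = [q] − [p].
This gives a 3×3 integer matrix of rank 2; reducing to Smith normal form yields diagonal entries (1,1).

Now H_k = ker ∂_k / im ∂_{k+1}, so:

  H_0: rank C_0 − rank ∂_1 = 3 − 2 = 1, and the invariant factors of ∂_1 are all 1, so H_0 = Z.
  H_1: rank ker ∂_1 − rank ∂_2 = (3 − 2) − 0 = 1, and there is no ∂_2, so H_1 = Z.

As a check, the Euler characteristic is 3 − 3 = 0, which agrees with 1 − 1 = 0.
(K is a triangulation of the circle S^1.)

H_0 ≅ Z,  H_1 ≅ Z.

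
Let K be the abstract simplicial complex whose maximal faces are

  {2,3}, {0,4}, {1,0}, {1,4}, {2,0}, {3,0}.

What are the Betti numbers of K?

Order the vertices as 0 < 1 < 2 < 3 < 4. Listing each simplex with vertices in this order, K has dimension 1 with simplices:

  0-simplices (5): [0], [1], [2], [3], [4]
  1-simplices (6): [0,1], [0,2], [0,3], [0,4], [1,4], [2,3]

Hence C_0 ≅ Z^5, C_1 ≅ Z^6.

The boundary map ∂_1: C_1 → C_0 maps an edge to its endpoints' difference, ∂[p,q] = q − p.
The resulting 5×6 matrix has rank 4, and its Smith normal form has invariant factors (1,1,1,1).

From H_k ≅ ker(∂_k) / im(∂_{k+1}) we obtain:

  H_0: rank C_0 − rank ∂_1 = 5 − 4 = 1, and the invariant factors of ∂_1 are all 1, so H_0 ≅ Z.
  H_1: rank ker ∂_1 − rank ∂_2 = (6 − 4) − 0 = 2, and there is no ∂_2, so H_1 ≅ Z^2.

(K is a triangulation of a wedge of 2 circles.)

Hence the Betti numbers are b_0 = 1, b_1 = 2.

b_0 = 1, b_1 = 2.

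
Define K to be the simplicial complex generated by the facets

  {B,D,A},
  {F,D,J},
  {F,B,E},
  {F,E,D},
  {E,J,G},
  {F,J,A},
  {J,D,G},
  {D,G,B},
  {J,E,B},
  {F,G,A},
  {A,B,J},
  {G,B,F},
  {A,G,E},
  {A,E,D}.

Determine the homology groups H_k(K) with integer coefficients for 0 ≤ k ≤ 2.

H_0 = Z,  H_1 = Z^2,  H_2 = Z.

Take the total order A < B < D < E < F < G < J on the vertex set. Then K (dimension 2) consists of the simplices:

  0-simplices (7): A, B, D, E, F, G, J
  1-simplices (21): AB, AD, AE, AF, AG, AJ, BD, BE, BF, BG, BJ, DE, DF, DG, DJ, EF, EG, EJ, FG, FJ, GJ
  2-simplices (14): ABD, ABJ, ADE, AEG, AFG, AFJ, BDG, BEF, BEJ, BFG, DEF, DFJ, DGJ, EGJ

so the chain groups are C_0 ≅ Z^7, C_1 ≅ Z^21, C_2 ≅ Z^14.

∂_1: C_1 → C_0 is given by ∂[p,q] = [q] − [p]. For instance
  ∂DG = G − D.
This gives a 7×21 integer matrix of rank 6; reducing to Smith normal form yields diagonal entries (1,1,1,1,1,1).

∂_2: C_2 → C_1 acts by ∂[p,q,r] = [q,r] − [p,r] + [p,q]. For instance
  ∂BEJ = EJ − BJ + BE,
  ∂AFG = FG − AG + AF.
The resulting 21×14 matrix has rank 13, and its Smith normal form has invariant factors (1,1,1,1,1,1,1,1,1,1,1,1,1).

Computing H_k = (kernel of ∂_k) / (image of ∂_{k+1}):

  H_0: rank C_0 − rank ∂_1 = 7 − 6 = 1, and the invariant factors of ∂_1 are all 1, so H_0 = Z.
  H_1: rank ker ∂_1 − rank ∂_2 = (21 − 6) − 13 = 2, and the invariant factors of ∂_2 are all 1, so H_1 = Z^2.
  H_2: rank ker ∂_2 − rank ∂_3 = (14 − 13) − 0 = 1, and there is no ∂_3, so H_2 = Z.

As a check, the Euler characteristic is 7 − 21 + 14 = 0, which agrees with 1 − 2 + 1 = 0.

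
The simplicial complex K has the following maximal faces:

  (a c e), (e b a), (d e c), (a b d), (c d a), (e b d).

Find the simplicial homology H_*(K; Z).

H_0 = Z,  H_1 = 0,  H_2 = Z.

Take the total order a < b < c < d < e on the vertex set. Then K (dimension 2) consists of the simplices:

  0-simplices (5): a, b, c, d, e
  1-simplices (9): ab, ac, ad, ae, bd, be, cd, ce, de
  2-simplices (6): abd, abe, acd, ace, bde, cde

Hence C_0 ≅ Z^5, C_1 ≅ Z^9, C_2 ≅ Z^6.

Boundary ∂_1: C_1 → C_0 sends each edge [p,q] (with p < q) to q − p. For instance
  ∂ac = c − a.
The resulting 5×9 matrix has rank 4, and its Smith normal form has invariant factors (1,1,1,1).

The boundary map ∂_2: C_2 → C_1 acts by ∂[p,q,r] = [q,r] − [p,r] + [p,q]. For instance
  ∂abe = be − ae + ab,
  ∂cde = de − ce + cd.
The resulting 9×6 matrix has rank 5, and its Smith normal form has invariant factors (1,1,1,1,1).

Computing H_k = (kernel of ∂_k) / (image of ∂_{k+1}):

  H_0: rank C_0 − rank ∂_1 = 5 − 4 = 1, and the invariant factors of ∂_1 are all 1, so H_0 = Z.
  H_1: rank ker ∂_1 − rank ∂_2 = (9 − 4) − 5 = 0, and the invariant factors of ∂_2 are all 1, so H_1 = 0.
  H_2: rank ker ∂_2 − rank ∂_3 = (6 − 5) − 0 = 1, and there is no ∂_3, so H_2 = Z.

As a check, the Euler characteristic is 5 − 9 + 6 = 2, which agrees with 1 − 0 + 1 = 2.
(K is a triangulation of the 2-sphere S^2.)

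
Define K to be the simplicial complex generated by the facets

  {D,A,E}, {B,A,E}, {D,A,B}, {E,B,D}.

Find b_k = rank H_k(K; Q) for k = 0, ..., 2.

b_0 = 1, b_1 = 0, b_2 = 1.

Take the total order A < B < D < E on the vertex set. Then K (dimension 2) consists of the simplices:

  0-simplices (4): A, B, D, E
  1-simplices (6): AB, AD, AE, BD, BE, DE
  2-simplices (4): ABD, ABE, ADE, BDE

giving chain groups C_0 ≅ Z^4, C_1 ≅ Z^6, C_2 ≅ Z^4.

Boundary ∂_1: C_1 → C_0 maps an edge to its endpoints' difference, ∂[p,q] = q − p. For instance
  ∂DE = E − D.
The 4×6 boundary matrix has rank 3 and Smith normal form diag(1,1,1).

∂_2: C_2 → C_1 acts by ∂[p,q,r] = [q,r] − [p,r] + [p,q]. For instance
  ∂BDE = DE − BE + BD,
  ∂ABD = BD − AD + AB.
As a 6×4 matrix over Z this has rank 3, with invariant factors (1,1,1).

From H_k ≅ ker(∂_k) / im(∂_{k+1}) we obtain:

  H_0: rank C_0 − rank ∂_1 = 4 − 3 = 1, and the invariant factors of ∂_1 are all 1, so H_0 = Z.
  H_1: rank ker ∂_1 − rank ∂_2 = (6 − 3) − 3 = 0, and the invariant factors of ∂_2 are all 1, so H_1 = 0.
  H_2: rank ker ∂_2 − rank ∂_3 = (4 − 3) − 0 = 1, and there is no ∂_3, so H_2 = Z.

(K is a triangulation of the 2-sphere S^2.)

Hence the Betti numbers are b_0 = 1, b_1 = 0, b_2 = 1.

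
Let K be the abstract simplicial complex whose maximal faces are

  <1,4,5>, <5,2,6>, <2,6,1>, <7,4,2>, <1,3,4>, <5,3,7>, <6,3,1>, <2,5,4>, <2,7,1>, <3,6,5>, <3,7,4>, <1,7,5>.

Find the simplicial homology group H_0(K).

H_0 = Z.

We work with the vertex ordering 1 < 2 < 3 < 4 < 5 < 6 < 7. The simplices of K, each written with vertices in increasing order, are:

  0-simplices (7): [1], [2], [3], [4], [5], [6], [7]
  1-simplices (18): [1,2], [1,3], [1,4], [1,5], [1,6], [1,7], [2,4], [2,5], [2,6], [2,7], [3,4], [3,5], [3,6], [3,7], [4,5], [4,7], [5,6], [5,7]
  2-simplices (12): [1,2,6], [1,2,7], [1,3,4], [1,3,6], [1,4,5], [1,5,7], [2,4,5], [2,4,7], [2,5,6], [3,4,7], [3,5,6], [3,5,7]

giving chain groups C_0 ≅ Z^7, C_1 ≅ Z^18, C_2 ≅ Z^12.

Boundary ∂_1: C_1 → C_0 maps an edge to its endpoints' difference, ∂[p,q] = q − p.
The resulting 7×18 matrix has rank 6, and its Smith normal form has invariant factors (1,1,1,1,1,1).

The boundary map ∂_2: C_2 → C_1 acts by ∂[p,q,r] = [q,r] − [p,r] + [p,q]. For instance
  ∂[2,4,7] = [4,7] − [2,7] + [2,4],
  ∂[1,3,6] = [3,6] − [1,6] + [1,3].
The 18×12 boundary matrix has rank 12 and Smith normal form diag(1,1,1,1,1,1,1,1,1,1,1,2).

Now H_k = ker ∂_k / im ∂_{k+1}, so:

  H_0: rank C_0 − rank ∂_1 = 7 − 6 = 1, and the invariant factors of ∂_1 are all 1, so H_0 = Z.

(K is a triangulation of the real projective plane RP^2.)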